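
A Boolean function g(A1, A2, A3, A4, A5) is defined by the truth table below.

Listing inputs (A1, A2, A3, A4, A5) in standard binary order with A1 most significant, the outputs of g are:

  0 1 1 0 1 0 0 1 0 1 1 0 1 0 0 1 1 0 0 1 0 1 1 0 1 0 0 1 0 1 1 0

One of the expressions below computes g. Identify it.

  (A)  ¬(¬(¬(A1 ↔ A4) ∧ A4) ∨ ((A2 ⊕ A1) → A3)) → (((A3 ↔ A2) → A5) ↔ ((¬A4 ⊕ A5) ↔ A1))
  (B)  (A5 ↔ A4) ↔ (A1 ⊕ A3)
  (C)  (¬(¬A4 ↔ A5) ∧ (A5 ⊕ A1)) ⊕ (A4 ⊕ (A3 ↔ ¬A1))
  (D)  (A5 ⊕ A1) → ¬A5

B

(A) disagrees with g on (0,0,0,0,0) (formula → 1, table → 0); rule it out.
(C) disagrees with g on (0,0,0,0,1) (formula → 0, table → 1); rule it out.
(D) disagrees with g on (0,0,0,0,0) (formula → 1, table → 0); rule it out.
That leaves (B). Evaluating it on every row reproduces the table of g exactly.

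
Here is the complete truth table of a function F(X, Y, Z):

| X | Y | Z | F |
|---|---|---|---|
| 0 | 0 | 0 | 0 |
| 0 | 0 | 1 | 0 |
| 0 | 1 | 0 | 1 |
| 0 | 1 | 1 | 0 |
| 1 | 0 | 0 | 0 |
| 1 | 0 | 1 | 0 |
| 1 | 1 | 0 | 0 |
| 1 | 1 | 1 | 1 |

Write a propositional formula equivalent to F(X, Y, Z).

The 1-rows are (0,1,0), (1,1,1). Each contributes one minterm — ¬X·Y·¬Z; X·Y·Z — and their disjunction is a sum-of-products form of F.

F(X, Y, Z) = ((~X & Y) & ~Z) | ((X & Y) & Z)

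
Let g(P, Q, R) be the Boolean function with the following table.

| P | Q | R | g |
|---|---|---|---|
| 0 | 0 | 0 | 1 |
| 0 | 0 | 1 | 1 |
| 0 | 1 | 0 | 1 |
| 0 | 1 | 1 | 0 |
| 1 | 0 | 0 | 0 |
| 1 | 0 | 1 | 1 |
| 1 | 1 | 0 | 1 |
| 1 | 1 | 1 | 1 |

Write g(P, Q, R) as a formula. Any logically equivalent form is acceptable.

The 0-rows are (0,1,1), (1,0,0). Take each as a conjunction (¬P·Q·R, P·¬Q·¬R), form their disjunction, and complement — that gives a formula that is 1 everywhere g is.

g(P, Q, R) = NOT (((NOT P AND Q) AND R) OR ((P AND NOT Q) AND NOT R))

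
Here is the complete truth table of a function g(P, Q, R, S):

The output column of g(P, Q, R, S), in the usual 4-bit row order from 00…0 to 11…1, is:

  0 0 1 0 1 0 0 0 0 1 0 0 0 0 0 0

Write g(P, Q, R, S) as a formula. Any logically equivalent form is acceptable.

Collect the rows where g=1 — (0,0,1,0), (0,1,0,0), (1,0,0,1) — and write one minterm per row: ¬P·¬Q·R·¬S, ¬P·Q·¬R·¬S, P·¬Q·¬R·S. Their union (logical OR) reproduces the table exactly.

g(P, Q, R, S) = ((((not P and not Q) and R) and not S) or (((not P and Q) and not R) and not S)) or (((P and not Q) and not R) and S)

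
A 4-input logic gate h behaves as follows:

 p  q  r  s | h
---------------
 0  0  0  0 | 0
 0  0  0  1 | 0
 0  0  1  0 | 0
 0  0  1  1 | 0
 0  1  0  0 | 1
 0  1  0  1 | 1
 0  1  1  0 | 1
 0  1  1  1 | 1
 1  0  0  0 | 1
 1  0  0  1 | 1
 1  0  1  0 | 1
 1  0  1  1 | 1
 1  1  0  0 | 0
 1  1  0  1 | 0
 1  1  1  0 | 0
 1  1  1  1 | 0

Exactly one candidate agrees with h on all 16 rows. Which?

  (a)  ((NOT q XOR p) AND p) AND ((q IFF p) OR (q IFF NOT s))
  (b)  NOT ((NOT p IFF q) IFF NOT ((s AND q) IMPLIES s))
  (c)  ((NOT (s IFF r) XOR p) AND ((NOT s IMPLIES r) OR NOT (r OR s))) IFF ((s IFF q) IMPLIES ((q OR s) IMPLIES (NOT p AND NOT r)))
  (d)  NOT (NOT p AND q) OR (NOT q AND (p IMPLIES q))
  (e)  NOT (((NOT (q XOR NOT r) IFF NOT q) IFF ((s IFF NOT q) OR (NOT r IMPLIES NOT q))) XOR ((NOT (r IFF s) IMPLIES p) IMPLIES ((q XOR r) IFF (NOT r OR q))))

(a): at (0,1,0,0) it gives 0, but h = 1 — eliminated.
(c): at (0,0,0,1) it gives 1, but h = 0 — eliminated.
(d): at (0,0,0,0) it gives 1, but h = 0 — eliminated.
(e): at (0,0,0,0) it gives 1, but h = 0 — eliminated.
That leaves (b). Evaluating it on every row reproduces the table of h exactly.

b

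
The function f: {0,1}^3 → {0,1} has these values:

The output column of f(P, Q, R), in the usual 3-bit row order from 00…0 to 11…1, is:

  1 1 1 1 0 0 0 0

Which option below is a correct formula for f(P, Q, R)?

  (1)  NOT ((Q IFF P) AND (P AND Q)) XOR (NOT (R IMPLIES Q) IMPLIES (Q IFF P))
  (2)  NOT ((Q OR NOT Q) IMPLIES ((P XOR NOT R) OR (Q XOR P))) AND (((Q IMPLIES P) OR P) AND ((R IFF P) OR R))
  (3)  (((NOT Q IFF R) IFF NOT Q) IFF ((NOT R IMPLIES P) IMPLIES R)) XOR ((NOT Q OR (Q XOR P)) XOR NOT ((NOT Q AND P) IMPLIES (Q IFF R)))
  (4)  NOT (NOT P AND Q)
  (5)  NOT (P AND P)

5

(1) disagrees with f on (0,0,0) (formula → 0, table → 1); rule it out.
(2) disagrees with f on (0,0,0) (formula → 0, table → 1); rule it out.
(3) disagrees with f on (0,0,1) (formula → 0, table → 1); rule it out.
(4) disagrees with f on (0,1,0) (formula → 0, table → 1); rule it out.
That leaves (5). Evaluating it on every row reproduces the table of f exactly.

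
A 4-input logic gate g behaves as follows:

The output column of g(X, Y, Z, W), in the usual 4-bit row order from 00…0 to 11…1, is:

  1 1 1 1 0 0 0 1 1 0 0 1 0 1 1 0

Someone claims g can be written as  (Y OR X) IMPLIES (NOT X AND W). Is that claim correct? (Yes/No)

Test each input against both g and the formula:
  X=0, Y=0, Z=0, W=0: formula gives 1, g = 1 ✓
  X=0, Y=0, Z=0, W=1: formula gives 1, g = 1 ✓
  X=0, Y=0, Z=1, W=0: formula gives 1, g = 1 ✓
  X=0, Y=0, Z=1, W=1: formula gives 1, g = 1 ✓
  …
  X=0, Y=1, Z=0, W=1: formula gives 1, but g = 0 ✗
Row (0,1,0,1) is a counterexample, so the formula is not equivalent to g.

No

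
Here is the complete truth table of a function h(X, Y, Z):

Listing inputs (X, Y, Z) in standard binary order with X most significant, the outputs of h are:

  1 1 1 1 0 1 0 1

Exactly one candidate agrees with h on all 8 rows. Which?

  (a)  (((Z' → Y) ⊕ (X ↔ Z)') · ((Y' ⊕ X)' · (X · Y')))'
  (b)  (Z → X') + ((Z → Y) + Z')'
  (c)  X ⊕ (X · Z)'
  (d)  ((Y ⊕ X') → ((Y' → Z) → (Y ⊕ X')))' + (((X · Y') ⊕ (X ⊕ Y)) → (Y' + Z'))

c

(a): at (1,0,1) it gives 0, but h = 1 — eliminated.
(b): at (1,0,0) it gives 1, but h = 0 — eliminated.
(d): at (0,1,1) it gives 0, but h = 1 — eliminated.
That leaves (c). Evaluating it on every row reproduces the table of h exactly.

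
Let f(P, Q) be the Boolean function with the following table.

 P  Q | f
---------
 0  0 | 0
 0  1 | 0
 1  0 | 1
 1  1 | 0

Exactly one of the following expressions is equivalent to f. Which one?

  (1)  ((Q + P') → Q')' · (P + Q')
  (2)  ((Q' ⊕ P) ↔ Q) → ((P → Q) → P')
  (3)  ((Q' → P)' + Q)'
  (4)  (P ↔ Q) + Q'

3

(1) disagrees with f on (1,0) (formula → 0, table → 1); rule it out.
(2) disagrees with f on (0,0) (formula → 1, table → 0); rule it out.
(4) disagrees with f on (0,0) (formula → 1, table → 0); rule it out.
Only (3) survives; checking it on all 4 rows confirms it matches f.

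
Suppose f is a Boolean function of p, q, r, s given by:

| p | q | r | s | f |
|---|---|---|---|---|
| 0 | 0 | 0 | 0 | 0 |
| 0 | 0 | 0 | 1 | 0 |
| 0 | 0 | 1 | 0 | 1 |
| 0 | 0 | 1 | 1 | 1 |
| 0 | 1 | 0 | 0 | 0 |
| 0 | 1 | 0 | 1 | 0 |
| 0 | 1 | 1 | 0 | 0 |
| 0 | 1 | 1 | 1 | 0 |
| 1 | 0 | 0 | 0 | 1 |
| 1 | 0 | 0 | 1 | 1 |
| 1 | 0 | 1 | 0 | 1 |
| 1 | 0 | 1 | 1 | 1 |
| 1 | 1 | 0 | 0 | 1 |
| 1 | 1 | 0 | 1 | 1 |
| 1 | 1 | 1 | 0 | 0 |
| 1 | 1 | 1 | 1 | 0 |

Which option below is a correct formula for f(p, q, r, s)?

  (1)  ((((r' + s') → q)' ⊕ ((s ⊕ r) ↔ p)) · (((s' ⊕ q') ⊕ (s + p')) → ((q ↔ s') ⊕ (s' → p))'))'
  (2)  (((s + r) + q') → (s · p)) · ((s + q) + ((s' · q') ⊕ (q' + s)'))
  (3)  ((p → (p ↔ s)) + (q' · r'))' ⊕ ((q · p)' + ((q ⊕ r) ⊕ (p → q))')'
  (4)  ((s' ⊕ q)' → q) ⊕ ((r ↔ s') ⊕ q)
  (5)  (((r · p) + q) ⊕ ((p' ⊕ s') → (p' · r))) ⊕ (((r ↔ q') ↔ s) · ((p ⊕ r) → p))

(1) fails at (0,0,0,0): the formula yields 1, f is 0.
(2) fails at (0,0,1,0): the formula yields 0, f is 1.
(3) fails at (0,0,1,0): the formula yields 0, f is 1.
(4) fails at (0,0,0,0): the formula yields 1, f is 0.
That leaves (5). Evaluating it on every row reproduces the table of f exactly.

5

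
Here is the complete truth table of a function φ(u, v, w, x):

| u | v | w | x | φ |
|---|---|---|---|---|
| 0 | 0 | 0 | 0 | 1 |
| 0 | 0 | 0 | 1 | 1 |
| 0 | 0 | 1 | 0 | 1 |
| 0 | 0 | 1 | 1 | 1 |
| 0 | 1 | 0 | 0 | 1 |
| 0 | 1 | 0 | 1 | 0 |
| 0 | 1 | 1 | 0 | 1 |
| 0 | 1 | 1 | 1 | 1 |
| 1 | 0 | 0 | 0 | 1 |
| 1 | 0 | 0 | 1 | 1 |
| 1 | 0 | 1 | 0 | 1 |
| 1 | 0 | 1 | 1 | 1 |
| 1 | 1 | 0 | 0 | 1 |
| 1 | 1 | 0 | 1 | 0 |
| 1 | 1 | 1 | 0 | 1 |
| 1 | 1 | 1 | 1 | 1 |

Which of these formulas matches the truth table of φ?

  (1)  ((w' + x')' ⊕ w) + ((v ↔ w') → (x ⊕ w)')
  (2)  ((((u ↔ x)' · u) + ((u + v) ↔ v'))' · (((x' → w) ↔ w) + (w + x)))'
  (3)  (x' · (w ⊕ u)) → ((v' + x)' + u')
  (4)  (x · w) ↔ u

(2) disagrees with φ on (0,0,0,0) (formula → 0, table → 1); rule it out.
(3) disagrees with φ on (0,1,0,1) (formula → 1, table → 0); rule it out.
(4) disagrees with φ on (0,0,1,1) (formula → 0, table → 1); rule it out.
(1) is the remaining candidate, and it agrees with φ on all 16 inputs.

1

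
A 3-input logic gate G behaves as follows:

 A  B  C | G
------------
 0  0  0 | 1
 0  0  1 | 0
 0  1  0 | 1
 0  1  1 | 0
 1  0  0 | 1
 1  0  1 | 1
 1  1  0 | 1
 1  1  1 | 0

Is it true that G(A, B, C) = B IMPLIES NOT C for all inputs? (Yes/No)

Check the formula against G row by row:
  A=0, B=0, C=0: formula gives 1, G = 1 ✓
  A=0, B=0, C=1: formula gives 1, but G = 0 ✗
Row (0,0,1) is a counterexample, so the formula is not equivalent to G.

No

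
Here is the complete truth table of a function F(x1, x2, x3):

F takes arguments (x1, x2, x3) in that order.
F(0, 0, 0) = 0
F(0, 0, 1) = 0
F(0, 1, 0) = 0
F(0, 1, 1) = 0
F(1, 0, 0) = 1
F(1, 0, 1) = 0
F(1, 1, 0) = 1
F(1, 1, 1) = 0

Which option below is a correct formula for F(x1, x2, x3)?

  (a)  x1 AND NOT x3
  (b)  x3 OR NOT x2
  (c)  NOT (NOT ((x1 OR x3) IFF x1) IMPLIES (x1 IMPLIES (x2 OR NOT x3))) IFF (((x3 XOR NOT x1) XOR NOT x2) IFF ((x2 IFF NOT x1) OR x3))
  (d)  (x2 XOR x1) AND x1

a

(b): at (0,0,0) it gives 1, but F = 0 — eliminated.
(c): at (0,1,1) it gives 1, but F = 0 — eliminated.
(d): at (1,0,1) it gives 1, but F = 0 — eliminated.
That leaves (a). Evaluating it on every row reproduces the table of F exactly.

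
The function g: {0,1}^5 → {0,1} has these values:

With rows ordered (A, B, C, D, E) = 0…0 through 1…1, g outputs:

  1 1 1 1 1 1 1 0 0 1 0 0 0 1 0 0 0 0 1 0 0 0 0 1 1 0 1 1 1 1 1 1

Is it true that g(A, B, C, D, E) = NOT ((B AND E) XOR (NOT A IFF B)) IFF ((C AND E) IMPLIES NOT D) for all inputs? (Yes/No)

Test each input against both g and the formula:
  A=0, B=0, C=0, D=0, E=0: formula gives 1, g = 1 ✓
  A=0, B=0, C=0, D=0, E=1: formula gives 1, g = 1 ✓
  A=0, B=0, C=0, D=1, E=0: formula gives 1, g = 1 ✓
  A=0, B=0, C=0, D=1, E=1: formula gives 1, g = 1 ✓
  …
  A=0, B=1, C=0, D=1, E=1: formula gives 1, but g = 0 ✗
Since they disagree at (0,1,0,1,1), the expression is not a correct formula for g.

No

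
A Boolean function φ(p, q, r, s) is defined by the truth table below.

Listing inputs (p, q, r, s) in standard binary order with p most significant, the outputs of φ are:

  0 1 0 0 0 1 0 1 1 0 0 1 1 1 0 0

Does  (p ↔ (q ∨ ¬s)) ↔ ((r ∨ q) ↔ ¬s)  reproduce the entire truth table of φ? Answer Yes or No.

Evaluate (p ↔ (q ∨ ¬s)) ↔ ((r ∨ q) ↔ ¬s) on each row and compare to φ:
  p=0, q=0, r=0, s=0: formula gives 1, but φ = 0 ✗
A single disagreement suffices: at (0,0,0,0) they differ, so the formula does not compute φ.

No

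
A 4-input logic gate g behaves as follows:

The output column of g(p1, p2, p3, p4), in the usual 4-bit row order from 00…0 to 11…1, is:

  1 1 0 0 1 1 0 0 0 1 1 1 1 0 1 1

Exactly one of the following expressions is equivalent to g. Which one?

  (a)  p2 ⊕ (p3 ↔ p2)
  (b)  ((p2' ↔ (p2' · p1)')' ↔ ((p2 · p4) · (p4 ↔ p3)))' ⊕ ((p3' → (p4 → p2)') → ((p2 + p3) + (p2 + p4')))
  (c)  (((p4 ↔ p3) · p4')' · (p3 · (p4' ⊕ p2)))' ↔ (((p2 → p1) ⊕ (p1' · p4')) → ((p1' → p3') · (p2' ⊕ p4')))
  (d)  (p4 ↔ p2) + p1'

(a) disagrees with g on (1,0,0,0) (formula → 1, table → 0); rule it out.
(b) disagrees with g on (0,0,0,1) (formula → 0, table → 1); rule it out.
(d) disagrees with g on (0,0,1,0) (formula → 1, table → 0); rule it out.
That leaves (c). Evaluating it on every row reproduces the table of g exactly.

c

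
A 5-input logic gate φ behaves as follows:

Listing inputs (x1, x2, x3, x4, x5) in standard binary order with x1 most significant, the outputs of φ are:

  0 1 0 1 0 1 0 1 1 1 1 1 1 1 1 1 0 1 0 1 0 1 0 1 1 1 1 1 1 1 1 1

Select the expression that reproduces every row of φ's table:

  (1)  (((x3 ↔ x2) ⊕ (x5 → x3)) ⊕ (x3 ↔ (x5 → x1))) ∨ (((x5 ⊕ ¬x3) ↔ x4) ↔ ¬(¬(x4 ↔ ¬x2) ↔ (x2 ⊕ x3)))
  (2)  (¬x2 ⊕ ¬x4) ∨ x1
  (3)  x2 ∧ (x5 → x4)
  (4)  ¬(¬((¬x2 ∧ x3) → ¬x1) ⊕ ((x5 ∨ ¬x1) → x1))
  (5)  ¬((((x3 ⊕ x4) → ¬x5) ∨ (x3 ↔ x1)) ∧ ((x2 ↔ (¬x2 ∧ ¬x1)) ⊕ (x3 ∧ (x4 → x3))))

(2) disagrees with φ on (0,0,0,0,1) (formula → 0, table → 1); rule it out.
(3) disagrees with φ on (0,0,0,0,1) (formula → 0, table → 1); rule it out.
(4) disagrees with φ on (0,0,0,0,0) (formula → 1, table → 0); rule it out.
(5) disagrees with φ on (0,0,0,0,0) (formula → 1, table → 0); rule it out.
(1) is the remaining candidate, and it agrees with φ on all 32 inputs.

1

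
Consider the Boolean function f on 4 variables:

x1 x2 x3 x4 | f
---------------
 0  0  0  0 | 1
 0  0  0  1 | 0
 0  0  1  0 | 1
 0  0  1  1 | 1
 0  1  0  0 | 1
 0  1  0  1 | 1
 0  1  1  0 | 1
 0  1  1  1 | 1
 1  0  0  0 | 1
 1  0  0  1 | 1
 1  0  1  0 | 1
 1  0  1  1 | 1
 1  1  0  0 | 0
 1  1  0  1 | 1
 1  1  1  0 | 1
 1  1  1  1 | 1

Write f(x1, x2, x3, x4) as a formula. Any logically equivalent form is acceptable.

f(x1, x2, x3, x4) = ~((((~x1 & ~x2) & ~x3) & x4) | (((x1 & x2) & ~x3) & ~x4))

f is 0 on only 2 rows — (0,0,0,1), (1,1,0,0). Writing each as a minterm (¬x1·¬x2·¬x3·x4, x1·x2·¬x3·¬x4) and OR-ing them characterizes exactly where f=0, so f is the negation of that disjunction.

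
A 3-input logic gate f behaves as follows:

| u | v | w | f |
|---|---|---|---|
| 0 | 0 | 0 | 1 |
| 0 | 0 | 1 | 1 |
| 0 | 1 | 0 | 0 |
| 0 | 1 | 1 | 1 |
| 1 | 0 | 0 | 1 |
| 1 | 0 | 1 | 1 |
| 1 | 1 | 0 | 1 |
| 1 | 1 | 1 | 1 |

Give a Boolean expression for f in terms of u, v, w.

f is 0 on exactly one input, (0,1,0), whose minterm is ¬u·v·¬w. So f is the negation of that single conjunction.

f(u, v, w) = NOT ((NOT u AND v) AND NOT w)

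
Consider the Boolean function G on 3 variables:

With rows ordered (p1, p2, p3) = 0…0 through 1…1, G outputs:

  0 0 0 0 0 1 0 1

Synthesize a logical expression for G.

G=1 on 2 inputs: (1,0,1), (1,1,1). Reading each as a conjunction of literals (p1·¬p2·p3, p1·p2·p3) and taking the OR gives the canonical DNF.

G(p1, p2, p3) = ((p1 AND NOT p2) AND p3) OR ((p1 AND p2) AND p3)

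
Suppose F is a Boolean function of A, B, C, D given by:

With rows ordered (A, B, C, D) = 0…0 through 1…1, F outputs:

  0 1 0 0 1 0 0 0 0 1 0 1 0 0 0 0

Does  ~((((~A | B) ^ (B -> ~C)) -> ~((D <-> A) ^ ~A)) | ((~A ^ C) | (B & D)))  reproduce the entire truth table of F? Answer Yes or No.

No

Test each input against both F and the formula:
  A=0, B=0, C=0, D=0: formula gives 0, F = 0 ✓
  A=0, B=0, C=0, D=1: formula gives 0, but F = 1 ✗
Since they disagree at (0,0,0,1), the expression is not a correct formula for F.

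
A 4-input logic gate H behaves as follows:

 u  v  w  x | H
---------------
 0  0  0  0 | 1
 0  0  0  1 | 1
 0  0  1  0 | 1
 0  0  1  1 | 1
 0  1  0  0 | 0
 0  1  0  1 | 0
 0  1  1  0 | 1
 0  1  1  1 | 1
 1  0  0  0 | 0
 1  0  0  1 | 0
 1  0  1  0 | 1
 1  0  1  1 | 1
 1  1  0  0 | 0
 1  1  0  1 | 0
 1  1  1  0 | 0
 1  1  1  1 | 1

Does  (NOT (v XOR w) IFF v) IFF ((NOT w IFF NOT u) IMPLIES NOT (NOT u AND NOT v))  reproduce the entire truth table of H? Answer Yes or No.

Check the formula against H row by row:
  u=0, v=0, w=0, x=0: formula gives 1, H = 1 ✓
  u=0, v=0, w=0, x=1: formula gives 1, H = 1 ✓
  u=0, v=0, w=1, x=0: formula gives 1, H = 1 ✓
  u=0, v=0, w=1, x=1: formula gives 1, H = 1 ✓
  …
  u=1, v=1, w=1, x=0: formula gives 1, but H = 0 ✗
Since they disagree at (1,1,1,0), the expression is not a correct formula for H.

No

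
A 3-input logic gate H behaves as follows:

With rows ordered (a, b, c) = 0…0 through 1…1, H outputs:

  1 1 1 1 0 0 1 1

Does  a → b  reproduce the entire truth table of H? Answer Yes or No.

Yes

Test each input against both H and the formula:
  a=0, b=0, c=0: formula gives 1, H = 1 ✓
  a=0, b=0, c=1: formula gives 1, H = 1 ✓
  a=0, b=1, c=0: formula gives 1, H = 1 ✓
  a=0, b=1, c=1: formula gives 1, H = 1 ✓
  a=1, b=0, c=0: formula gives 0, H = 0 ✓
  … (the remaining 3 rows also agree.)
Every row agrees, so the formula is equivalent.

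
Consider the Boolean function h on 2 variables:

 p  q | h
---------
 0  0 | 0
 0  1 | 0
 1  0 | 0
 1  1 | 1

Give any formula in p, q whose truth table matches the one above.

The output is 1 only when every input is 1 — the AND of all inputs.

h(p, q) = p AND q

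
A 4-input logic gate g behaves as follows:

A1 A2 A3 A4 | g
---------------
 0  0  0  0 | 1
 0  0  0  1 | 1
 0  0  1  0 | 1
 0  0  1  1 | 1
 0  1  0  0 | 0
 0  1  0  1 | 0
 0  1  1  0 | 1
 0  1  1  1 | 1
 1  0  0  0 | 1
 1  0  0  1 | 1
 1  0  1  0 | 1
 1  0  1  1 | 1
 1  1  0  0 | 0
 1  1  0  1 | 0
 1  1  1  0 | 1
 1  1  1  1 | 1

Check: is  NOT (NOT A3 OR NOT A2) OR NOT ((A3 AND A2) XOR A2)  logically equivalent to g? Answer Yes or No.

Check the formula against g row by row:
  A1=0, A2=0, A3=0, A4=0: formula gives 1, g = 1 ✓
  A1=0, A2=0, A3=0, A4=1: formula gives 1, g = 1 ✓
  A1=0, A2=0, A3=1, A4=0: formula gives 1, g = 1 ✓
  A1=0, A2=0, A3=1, A4=1: formula gives 1, g = 1 ✓
  … (the remaining 12 rows also agree.)
All 16 rows match — the expression computes g exactly.

Yes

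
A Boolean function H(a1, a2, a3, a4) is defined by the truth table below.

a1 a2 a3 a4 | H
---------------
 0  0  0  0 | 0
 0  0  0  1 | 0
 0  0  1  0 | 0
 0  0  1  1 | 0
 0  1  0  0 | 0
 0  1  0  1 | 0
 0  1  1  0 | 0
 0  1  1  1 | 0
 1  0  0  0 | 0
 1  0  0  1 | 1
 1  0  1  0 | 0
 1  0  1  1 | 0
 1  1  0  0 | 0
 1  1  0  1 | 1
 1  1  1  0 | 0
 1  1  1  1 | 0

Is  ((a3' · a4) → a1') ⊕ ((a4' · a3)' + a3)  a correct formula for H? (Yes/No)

Check the formula against H row by row:
  a1=0, a2=0, a3=0, a4=0: formula gives 0, H = 0 ✓
  a1=0, a2=0, a3=0, a4=1: formula gives 0, H = 0 ✓
  a1=0, a2=0, a3=1, a4=0: formula gives 0, H = 0 ✓
  a1=0, a2=0, a3=1, a4=1: formula gives 0, H = 0 ✓
  …and likewise for the remaining 12 rows.
Every row agrees, so the formula is equivalent.

Yes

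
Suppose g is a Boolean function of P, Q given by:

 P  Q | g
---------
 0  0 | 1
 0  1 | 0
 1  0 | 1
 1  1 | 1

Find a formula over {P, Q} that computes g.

g(P, Q) = Q IMPLIES P

This is Q → P (false only at 0,1).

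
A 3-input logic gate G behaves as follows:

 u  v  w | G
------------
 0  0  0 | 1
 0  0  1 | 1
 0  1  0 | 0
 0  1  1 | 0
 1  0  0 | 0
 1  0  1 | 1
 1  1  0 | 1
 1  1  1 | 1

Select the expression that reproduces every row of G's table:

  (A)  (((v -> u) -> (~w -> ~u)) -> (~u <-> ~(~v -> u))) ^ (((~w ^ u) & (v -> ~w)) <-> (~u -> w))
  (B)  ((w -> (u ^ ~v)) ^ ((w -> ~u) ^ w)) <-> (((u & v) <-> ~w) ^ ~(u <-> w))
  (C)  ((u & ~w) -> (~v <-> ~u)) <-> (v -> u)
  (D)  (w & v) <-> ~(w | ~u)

C

(A) disagrees with G on (1,0,0) (formula → 1, table → 0); rule it out.
(B) disagrees with G on (0,0,1) (formula → 0, table → 1); rule it out.
(D) disagrees with G on (0,1,0) (formula → 1, table → 0); rule it out.
That leaves (C). Evaluating it on every row reproduces the table of G exactly.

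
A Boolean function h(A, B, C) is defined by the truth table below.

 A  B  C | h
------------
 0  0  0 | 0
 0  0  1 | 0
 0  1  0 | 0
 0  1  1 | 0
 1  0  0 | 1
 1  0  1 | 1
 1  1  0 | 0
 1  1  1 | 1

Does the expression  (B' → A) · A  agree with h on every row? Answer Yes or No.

No

Evaluate (B' → A) · A on each row and compare to h:
  A=0, B=0, C=0: formula gives 0, h = 0 ✓
  A=0, B=0, C=1: formula gives 0, h = 0 ✓
  A=0, B=1, C=0: formula gives 0, h = 0 ✓
  A=0, B=1, C=1: formula gives 0, h = 0 ✓
  A=1, B=0, C=0: formula gives 1, h = 1 ✓
  …
  A=1, B=1, C=0: formula gives 1, but h = 0 ✗
A single disagreement suffices: at (1,1,0) they differ, so the formula does not compute h.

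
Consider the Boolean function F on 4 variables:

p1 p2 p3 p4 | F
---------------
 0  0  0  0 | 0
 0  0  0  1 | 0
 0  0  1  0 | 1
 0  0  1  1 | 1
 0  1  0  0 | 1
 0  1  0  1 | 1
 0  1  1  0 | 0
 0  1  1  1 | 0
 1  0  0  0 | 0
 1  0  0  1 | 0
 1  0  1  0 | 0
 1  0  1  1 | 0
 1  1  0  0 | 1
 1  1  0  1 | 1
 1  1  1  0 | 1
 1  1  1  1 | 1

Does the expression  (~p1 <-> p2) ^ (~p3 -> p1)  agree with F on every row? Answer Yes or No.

Yes

Evaluate (~p1 <-> p2) ^ (~p3 -> p1) on each row and compare to F:
  p1=0, p2=0, p3=0, p4=0: formula gives 0, F = 0 ✓
  p1=0, p2=0, p3=0, p4=1: formula gives 0, F = 0 ✓
  p1=0, p2=0, p3=1, p4=0: formula gives 1, F = 1 ✓
  p1=0, p2=0, p3=1, p4=1: formula gives 1, F = 1 ✓
  … (the remaining 12 rows also agree.)
All 16 rows match — the expression computes F exactly.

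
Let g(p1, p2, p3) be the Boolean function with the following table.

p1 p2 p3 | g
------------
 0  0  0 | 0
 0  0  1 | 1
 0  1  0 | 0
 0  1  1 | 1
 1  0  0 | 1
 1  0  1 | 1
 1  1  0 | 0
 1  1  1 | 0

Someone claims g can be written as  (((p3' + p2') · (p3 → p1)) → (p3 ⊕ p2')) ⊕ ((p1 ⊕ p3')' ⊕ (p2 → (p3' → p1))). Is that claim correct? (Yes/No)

Yes

Evaluate (((p3' + p2') · (p3 → p1)) → (p3 ⊕ p2')) ⊕ ((p1 ⊕ p3')' ⊕ (p2 → (p3' → p1))) on each row and compare to g:
  p1=0, p2=0, p3=0: formula gives 0, g = 0 ✓
  p1=0, p2=0, p3=1: formula gives 1, g = 1 ✓
  p1=0, p2=1, p3=0: formula gives 0, g = 0 ✓
  p1=0, p2=1, p3=1: formula gives 1, g = 1 ✓
  p1=1, p2=0, p3=0: formula gives 1, g = 1 ✓
  …and likewise for the remaining 3 rows.
All 8 rows match — the expression computes g exactly.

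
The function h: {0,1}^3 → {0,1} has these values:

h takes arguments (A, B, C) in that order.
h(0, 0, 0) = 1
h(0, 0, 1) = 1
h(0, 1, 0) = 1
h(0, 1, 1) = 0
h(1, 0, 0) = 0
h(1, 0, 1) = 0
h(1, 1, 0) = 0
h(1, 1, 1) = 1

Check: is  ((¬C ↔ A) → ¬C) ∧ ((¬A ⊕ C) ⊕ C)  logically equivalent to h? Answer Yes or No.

No

Check the formula against h row by row:
  A=0, B=0, C=0: formula gives 1, h = 1 ✓
  A=0, B=0, C=1: formula gives 0, but h = 1 ✗
Since they disagree at (0,0,1), the expression is not a correct formula for h.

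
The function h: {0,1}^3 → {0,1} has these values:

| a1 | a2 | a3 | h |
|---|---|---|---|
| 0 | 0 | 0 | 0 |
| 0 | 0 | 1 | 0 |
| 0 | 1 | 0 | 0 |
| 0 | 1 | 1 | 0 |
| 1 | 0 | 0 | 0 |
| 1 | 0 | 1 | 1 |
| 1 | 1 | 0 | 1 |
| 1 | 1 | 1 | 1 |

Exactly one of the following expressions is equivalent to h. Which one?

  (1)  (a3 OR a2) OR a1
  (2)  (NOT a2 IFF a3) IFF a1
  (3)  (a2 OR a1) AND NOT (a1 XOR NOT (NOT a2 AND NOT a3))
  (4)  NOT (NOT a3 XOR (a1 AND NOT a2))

3

(1): at (0,0,1) it gives 1, but h = 0 — eliminated.
(2): at (0,0,0) it gives 1, but h = 0 — eliminated.
(4): at (0,0,1) it gives 1, but h = 0 — eliminated.
Only (3) survives; checking it on all 8 rows confirms it matches h.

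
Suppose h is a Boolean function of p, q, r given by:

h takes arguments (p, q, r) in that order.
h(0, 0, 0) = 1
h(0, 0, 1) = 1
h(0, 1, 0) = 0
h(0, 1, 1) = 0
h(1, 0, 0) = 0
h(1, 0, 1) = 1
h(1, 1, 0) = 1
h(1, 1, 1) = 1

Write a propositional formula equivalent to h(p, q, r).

There are just 3 zero rows: (0,1,0), (0,1,1), (1,0,0). Their minterms are ¬p·q·¬r, ¬p·q·r, p·¬q·¬r; the OR of those covers precisely the 0-outputs, and negating it yields h.

h(p, q, r) = not ((((not p and q) and not r) or ((not p and q) and r)) or ((p and not q) and not r))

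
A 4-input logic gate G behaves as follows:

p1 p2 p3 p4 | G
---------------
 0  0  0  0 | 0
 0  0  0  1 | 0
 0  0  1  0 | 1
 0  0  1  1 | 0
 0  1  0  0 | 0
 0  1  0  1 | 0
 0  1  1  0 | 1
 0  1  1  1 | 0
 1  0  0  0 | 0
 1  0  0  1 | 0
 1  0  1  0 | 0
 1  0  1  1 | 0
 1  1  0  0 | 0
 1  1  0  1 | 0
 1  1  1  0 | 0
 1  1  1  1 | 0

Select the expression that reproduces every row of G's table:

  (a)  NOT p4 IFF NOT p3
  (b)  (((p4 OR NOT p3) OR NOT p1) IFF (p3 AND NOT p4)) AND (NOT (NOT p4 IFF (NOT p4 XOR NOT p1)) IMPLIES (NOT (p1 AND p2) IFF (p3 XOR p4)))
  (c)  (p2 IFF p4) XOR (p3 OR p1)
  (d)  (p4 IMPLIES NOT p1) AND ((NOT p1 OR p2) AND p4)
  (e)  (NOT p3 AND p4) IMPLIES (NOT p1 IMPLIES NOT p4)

b

(a) disagrees with G on (0,0,0,0) (formula → 1, table → 0); rule it out.
(c) disagrees with G on (0,0,0,0) (formula → 1, table → 0); rule it out.
(d) disagrees with G on (0,0,0,1) (formula → 1, table → 0); rule it out.
(e) disagrees with G on (0,0,0,0) (formula → 1, table → 0); rule it out.
(b) is the remaining candidate, and it agrees with G on all 16 inputs.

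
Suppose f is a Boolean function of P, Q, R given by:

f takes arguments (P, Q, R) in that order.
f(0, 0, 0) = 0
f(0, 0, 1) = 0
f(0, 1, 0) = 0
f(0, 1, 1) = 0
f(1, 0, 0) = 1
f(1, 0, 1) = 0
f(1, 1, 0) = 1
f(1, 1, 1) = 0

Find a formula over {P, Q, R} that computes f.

f(P, Q, R) = ((P & ~Q) & ~R) | ((P & Q) & ~R)

Collect the rows where f=1 — (1,0,0), (1,1,0) — and write one minterm per row: P·¬Q·¬R, P·Q·¬R. Their union (logical OR) reproduces the table exactly.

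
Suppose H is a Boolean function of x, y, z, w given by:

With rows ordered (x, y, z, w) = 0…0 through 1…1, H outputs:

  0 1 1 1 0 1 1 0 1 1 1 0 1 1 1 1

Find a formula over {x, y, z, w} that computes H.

H(x, y, z, w) = not ((((((not x and not y) and not z) and not w) or (((not x and y) and not z) and not w)) or (((not x and y) and z) and w)) or (((x and not y) and z) and w))

The 0-rows are (0,0,0,0), (0,1,0,0), (0,1,1,1), (1,0,1,1). Take each as a conjunction (¬x·¬y·¬z·¬w, ¬x·y·¬z·¬w, ¬x·y·z·w, x·¬y·z·w), form their disjunction, and complement — that gives a formula that is 1 everywhere H is.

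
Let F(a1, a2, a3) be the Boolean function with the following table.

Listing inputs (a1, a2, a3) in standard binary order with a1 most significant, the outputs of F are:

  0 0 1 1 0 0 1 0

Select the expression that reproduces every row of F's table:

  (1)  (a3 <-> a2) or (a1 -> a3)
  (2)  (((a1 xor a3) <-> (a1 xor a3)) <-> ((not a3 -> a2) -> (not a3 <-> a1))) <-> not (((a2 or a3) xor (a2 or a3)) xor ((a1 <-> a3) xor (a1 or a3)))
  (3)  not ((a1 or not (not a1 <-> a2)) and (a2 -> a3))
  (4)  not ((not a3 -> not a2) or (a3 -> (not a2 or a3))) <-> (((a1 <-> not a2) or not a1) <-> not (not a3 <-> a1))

(1) fails at (0,0,0): the formula yields 1, F is 0.
(2) fails at (0,1,1): the formula yields 0, F is 1.
(4) fails at (0,0,1): the formula yields 1, F is 0.
That leaves (3). Evaluating it on every row reproduces the table of F exactly.

3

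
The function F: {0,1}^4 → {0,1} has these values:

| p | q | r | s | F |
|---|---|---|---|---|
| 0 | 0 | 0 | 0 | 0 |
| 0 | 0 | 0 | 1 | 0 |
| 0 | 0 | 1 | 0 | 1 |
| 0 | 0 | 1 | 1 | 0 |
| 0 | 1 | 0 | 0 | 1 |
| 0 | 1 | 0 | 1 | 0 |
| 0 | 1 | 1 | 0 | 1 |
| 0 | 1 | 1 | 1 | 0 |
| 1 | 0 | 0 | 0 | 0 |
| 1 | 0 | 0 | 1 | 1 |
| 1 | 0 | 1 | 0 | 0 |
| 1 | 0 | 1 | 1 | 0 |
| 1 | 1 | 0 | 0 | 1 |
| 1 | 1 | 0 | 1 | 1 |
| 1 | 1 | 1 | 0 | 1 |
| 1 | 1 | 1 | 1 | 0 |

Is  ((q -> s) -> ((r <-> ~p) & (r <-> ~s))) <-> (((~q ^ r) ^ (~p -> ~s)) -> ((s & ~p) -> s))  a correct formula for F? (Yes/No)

Check the formula against F row by row:
  p=0, q=0, r=0, s=0: formula gives 0, F = 0 ✓
  p=0, q=0, r=0, s=1: formula gives 0, F = 0 ✓
  p=0, q=0, r=1, s=0: formula gives 1, F = 1 ✓
  p=0, q=0, r=1, s=1: formula gives 0, F = 0 ✓
  …and likewise for the remaining 12 rows.
No disagreement on any input; they are logically equivalent.

Yes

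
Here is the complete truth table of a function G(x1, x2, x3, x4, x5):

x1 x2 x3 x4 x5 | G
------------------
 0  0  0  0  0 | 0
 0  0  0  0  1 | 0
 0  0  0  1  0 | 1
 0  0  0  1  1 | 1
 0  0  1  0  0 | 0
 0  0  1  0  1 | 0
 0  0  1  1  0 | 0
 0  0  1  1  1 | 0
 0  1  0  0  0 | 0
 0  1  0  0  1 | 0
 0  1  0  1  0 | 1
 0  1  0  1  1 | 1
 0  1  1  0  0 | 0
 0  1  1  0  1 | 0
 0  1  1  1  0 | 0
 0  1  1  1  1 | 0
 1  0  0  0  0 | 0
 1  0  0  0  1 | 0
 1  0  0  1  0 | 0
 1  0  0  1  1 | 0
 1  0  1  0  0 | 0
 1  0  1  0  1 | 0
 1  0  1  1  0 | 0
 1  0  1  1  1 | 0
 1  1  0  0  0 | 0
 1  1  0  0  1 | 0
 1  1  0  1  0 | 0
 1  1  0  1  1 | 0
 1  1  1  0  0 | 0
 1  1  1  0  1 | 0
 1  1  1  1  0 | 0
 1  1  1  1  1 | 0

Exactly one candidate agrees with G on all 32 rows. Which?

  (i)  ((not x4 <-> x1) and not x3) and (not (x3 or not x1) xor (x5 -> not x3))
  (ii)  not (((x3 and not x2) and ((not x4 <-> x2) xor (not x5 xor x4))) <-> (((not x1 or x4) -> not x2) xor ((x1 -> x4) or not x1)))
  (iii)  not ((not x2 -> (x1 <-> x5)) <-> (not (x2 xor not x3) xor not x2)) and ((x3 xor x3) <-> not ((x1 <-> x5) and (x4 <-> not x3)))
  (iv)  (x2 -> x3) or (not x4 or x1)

i

(ii) fails at (0,0,0,1,0): the formula yields 0, G is 1.
(iii) fails at (0,0,0,1,0): the formula yields 0, G is 1.
(iv) fails at (0,0,0,0,0): the formula yields 1, G is 0.
That leaves (i). Evaluating it on every row reproduces the table of G exactly.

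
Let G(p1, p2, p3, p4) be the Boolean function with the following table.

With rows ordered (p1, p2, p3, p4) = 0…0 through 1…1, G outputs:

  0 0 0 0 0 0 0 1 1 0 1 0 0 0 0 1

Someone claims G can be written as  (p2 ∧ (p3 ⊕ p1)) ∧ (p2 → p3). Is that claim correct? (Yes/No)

No

Evaluate (p2 ∧ (p3 ⊕ p1)) ∧ (p2 → p3) on each row and compare to G:
  p1=0, p2=0, p3=0, p4=0: formula gives 0, G = 0 ✓
  p1=0, p2=0, p3=0, p4=1: formula gives 0, G = 0 ✓
  p1=0, p2=0, p3=1, p4=0: formula gives 0, G = 0 ✓
  p1=0, p2=0, p3=1, p4=1: formula gives 0, G = 0 ✓
  …
  p1=0, p2=1, p3=1, p4=0: formula gives 1, but G = 0 ✗
Since they disagree at (0,1,1,0), the expression is not a correct formula for G.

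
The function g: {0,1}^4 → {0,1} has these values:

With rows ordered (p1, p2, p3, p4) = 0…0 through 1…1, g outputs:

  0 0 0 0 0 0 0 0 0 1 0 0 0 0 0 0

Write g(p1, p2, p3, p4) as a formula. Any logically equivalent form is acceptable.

g is 1 on exactly one input, (1,0,0,1), whose minterm is p1·¬p2·¬p3·p4. So g is just that conjunction.

g(p1, p2, p3, p4) = ((p1 ∧ ¬p2) ∧ ¬p3) ∧ p4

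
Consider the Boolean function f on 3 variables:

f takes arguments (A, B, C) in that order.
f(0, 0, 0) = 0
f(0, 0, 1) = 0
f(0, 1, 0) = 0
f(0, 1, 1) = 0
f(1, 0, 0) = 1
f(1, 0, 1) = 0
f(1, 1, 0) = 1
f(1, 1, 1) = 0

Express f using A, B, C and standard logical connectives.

f(A, B, C) = ((A AND NOT B) AND NOT C) OR ((A AND B) AND NOT C)

f=1 on 2 inputs: (1,0,0), (1,1,0). Reading each as a conjunction of literals (A·¬B·¬C, A·B·¬C) and taking the OR gives the canonical DNF.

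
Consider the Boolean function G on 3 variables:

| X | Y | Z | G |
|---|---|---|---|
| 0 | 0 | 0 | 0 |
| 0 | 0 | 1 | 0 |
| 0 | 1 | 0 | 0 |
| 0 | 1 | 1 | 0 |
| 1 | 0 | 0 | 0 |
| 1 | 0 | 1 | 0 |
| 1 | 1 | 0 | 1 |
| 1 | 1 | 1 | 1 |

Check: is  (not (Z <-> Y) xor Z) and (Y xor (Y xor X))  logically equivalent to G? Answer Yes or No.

Yes

Test each input against both G and the formula:
  X=0, Y=0, Z=0: formula gives 0, G = 0 ✓
  X=0, Y=0, Z=1: formula gives 0, G = 0 ✓
  X=0, Y=1, Z=0: formula gives 0, G = 0 ✓
  X=0, Y=1, Z=1: formula gives 0, G = 0 ✓
  X=1, Y=0, Z=0: formula gives 0, G = 0 ✓
  …and likewise for the remaining 3 rows.
Every row agrees, so the formula is equivalent.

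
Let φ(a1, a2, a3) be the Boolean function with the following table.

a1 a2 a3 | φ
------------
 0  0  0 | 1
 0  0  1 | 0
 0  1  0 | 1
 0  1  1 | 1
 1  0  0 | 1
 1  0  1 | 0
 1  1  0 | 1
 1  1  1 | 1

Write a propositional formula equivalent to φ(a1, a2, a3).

φ(a1, a2, a3) = ¬(((¬a1 ∧ ¬a2) ∧ a3) ∨ ((a1 ∧ ¬a2) ∧ a3))

The 0-rows are (0,0,1), (1,0,1). Take each as a conjunction (¬a1·¬a2·a3, a1·¬a2·a3), form their disjunction, and complement — that gives a formula that is 1 everywhere φ is.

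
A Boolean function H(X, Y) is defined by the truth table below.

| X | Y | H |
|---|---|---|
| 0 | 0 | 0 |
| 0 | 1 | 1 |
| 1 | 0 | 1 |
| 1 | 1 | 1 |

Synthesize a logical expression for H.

The output is 1 whenever at least one input is 1 — the OR of all inputs.

H(X, Y) = X ∨ Y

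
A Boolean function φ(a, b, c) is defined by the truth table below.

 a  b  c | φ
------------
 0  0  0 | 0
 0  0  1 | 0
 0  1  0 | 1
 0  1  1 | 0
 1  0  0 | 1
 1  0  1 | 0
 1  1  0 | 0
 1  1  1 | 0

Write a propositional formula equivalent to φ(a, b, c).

φ(a, b, c) = ((a' · b) · c') + ((a · b') · c')

The 1-rows are (0,1,0), (1,0,0). Each contributes one minterm — ¬a·b·¬c; a·¬b·¬c — and their disjunction is a sum-of-products form of φ.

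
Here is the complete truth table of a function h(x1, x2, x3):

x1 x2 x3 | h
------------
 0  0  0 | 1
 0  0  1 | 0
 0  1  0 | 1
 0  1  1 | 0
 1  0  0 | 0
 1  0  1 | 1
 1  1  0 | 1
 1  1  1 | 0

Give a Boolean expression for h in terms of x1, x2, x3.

h(x1, x2, x3) = ((((¬x1 ∧ ¬x2) ∧ ¬x3) ∨ ((¬x1 ∧ x2) ∧ ¬x3)) ∨ ((x1 ∧ ¬x2) ∧ x3)) ∨ ((x1 ∧ x2) ∧ ¬x3)

The 1-rows are (0,0,0), (0,1,0), (1,0,1), (1,1,0). Each contributes one minterm — ¬x1·¬x2·¬x3; ¬x1·x2·¬x3; x1·¬x2·x3; x1·x2·¬x3 — and their disjunction is a sum-of-products form of h.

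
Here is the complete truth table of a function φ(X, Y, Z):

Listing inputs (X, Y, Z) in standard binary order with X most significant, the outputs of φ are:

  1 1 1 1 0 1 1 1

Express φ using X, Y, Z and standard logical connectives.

φ(X, Y, Z) = ~((X & ~Y) & ~Z)

Only row (1,0,0) gives 0. So φ is 1 everywhere except there — the complement of the minterm X·¬Y·¬Z.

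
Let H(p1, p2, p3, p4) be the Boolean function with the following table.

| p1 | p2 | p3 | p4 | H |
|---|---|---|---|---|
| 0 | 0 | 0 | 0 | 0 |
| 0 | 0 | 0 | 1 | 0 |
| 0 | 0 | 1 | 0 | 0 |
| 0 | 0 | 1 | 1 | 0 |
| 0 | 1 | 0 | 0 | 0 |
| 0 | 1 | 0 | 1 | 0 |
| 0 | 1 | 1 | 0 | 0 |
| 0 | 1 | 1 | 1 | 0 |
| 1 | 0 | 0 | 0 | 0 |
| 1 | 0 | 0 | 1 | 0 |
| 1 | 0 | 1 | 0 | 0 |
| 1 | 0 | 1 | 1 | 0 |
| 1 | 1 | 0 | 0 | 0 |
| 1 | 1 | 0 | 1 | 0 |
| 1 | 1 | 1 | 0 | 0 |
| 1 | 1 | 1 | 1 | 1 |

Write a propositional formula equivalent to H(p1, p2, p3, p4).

The output is 1 only when every input is 1 — the AND of all inputs.

H(p1, p2, p3, p4) = ((p1 & p2) & p3) & p4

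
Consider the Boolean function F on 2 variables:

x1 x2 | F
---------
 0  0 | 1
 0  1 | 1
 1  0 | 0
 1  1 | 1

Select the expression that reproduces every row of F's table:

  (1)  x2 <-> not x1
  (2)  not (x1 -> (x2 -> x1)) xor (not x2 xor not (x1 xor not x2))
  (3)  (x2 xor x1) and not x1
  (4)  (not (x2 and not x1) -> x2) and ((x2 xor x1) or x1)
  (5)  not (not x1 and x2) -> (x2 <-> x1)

5

(1) disagrees with F on (0,0) (formula → 0, table → 1); rule it out.
(2) disagrees with F on (1,1) (formula → 0, table → 1); rule it out.
(3) disagrees with F on (0,0) (formula → 0, table → 1); rule it out.
(4) disagrees with F on (0,0) (formula → 0, table → 1); rule it out.
That leaves (5). Evaluating it on every row reproduces the table of F exactly.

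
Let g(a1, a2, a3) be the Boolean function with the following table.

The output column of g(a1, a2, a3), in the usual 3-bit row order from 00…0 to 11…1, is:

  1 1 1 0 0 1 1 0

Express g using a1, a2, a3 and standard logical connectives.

The 0-rows are (0,1,1), (1,0,0), (1,1,1). Take each as a conjunction (¬a1·a2·a3, a1·¬a2·¬a3, a1·a2·a3), form their disjunction, and complement — that gives a formula that is 1 everywhere g is.

g(a1, a2, a3) = not ((((not a1 and a2) and a3) or ((a1 and not a2) and not a3)) or ((a1 and a2) and a3))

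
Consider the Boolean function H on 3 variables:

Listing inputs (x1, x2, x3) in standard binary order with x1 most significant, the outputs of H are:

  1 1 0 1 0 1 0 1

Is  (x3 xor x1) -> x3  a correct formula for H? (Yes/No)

No

Check the formula against H row by row:
  x1=0, x2=0, x3=0: formula gives 1, H = 1 ✓
  x1=0, x2=0, x3=1: formula gives 1, H = 1 ✓
  x1=0, x2=1, x3=0: formula gives 1, but H = 0 ✗
Row (0,1,0) is a counterexample, so the formula is not equivalent to H.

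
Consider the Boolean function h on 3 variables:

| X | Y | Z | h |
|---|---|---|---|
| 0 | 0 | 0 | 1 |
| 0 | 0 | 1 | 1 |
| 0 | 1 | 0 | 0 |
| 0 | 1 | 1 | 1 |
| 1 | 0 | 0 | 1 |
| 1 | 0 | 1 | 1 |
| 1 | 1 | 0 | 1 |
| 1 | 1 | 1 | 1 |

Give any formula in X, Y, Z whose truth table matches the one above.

h is 0 on exactly one input, (0,1,0), whose minterm is ¬X·Y·¬Z. So h is the negation of that single conjunction.

h(X, Y, Z) = not ((not X and Y) and not Z)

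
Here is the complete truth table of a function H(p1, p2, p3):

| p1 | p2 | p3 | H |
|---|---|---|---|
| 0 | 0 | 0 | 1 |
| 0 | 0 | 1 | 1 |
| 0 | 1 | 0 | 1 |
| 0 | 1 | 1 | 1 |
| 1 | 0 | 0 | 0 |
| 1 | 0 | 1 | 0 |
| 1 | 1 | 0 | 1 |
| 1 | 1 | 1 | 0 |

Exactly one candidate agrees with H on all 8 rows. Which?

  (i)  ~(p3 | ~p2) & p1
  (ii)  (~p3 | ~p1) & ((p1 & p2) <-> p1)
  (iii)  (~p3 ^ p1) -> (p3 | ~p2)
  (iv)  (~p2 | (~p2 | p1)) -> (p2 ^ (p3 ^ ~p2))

ii

(i) fails at (0,0,0): the formula yields 0, H is 1.
(iii) fails at (0,1,0): the formula yields 0, H is 1.
(iv) fails at (0,0,1): the formula yields 0, H is 1.
(ii) is the remaining candidate, and it agrees with H on all 8 inputs.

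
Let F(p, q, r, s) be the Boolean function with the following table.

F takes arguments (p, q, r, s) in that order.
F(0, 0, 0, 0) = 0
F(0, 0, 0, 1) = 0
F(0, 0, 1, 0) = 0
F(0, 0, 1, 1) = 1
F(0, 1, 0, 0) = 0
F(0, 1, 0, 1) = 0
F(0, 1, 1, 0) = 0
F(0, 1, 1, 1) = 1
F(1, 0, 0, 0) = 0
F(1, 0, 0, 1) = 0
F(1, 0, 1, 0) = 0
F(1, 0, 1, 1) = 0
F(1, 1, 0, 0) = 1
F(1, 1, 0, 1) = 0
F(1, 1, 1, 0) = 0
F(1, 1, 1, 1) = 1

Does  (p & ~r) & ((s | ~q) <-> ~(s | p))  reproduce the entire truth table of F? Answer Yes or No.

Check the formula against F row by row:
  p=0, q=0, r=0, s=0: formula gives 0, F = 0 ✓
  p=0, q=0, r=0, s=1: formula gives 0, F = 0 ✓
  p=0, q=0, r=1, s=0: formula gives 0, F = 0 ✓
  p=0, q=0, r=1, s=1: formula gives 0, but F = 1 ✗
Since they disagree at (0,0,1,1), the expression is not a correct formula for F.

No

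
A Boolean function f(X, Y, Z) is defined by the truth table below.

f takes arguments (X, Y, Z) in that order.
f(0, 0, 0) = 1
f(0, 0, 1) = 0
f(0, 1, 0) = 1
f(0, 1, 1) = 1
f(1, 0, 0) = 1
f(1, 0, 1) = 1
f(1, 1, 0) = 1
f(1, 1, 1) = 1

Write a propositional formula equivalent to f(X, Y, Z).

f(X, Y, Z) = ¬((¬X ∧ ¬Y) ∧ Z)

f is 0 on exactly one input, (0,0,1), whose minterm is ¬X·¬Y·Z. So f is the negation of that single conjunction.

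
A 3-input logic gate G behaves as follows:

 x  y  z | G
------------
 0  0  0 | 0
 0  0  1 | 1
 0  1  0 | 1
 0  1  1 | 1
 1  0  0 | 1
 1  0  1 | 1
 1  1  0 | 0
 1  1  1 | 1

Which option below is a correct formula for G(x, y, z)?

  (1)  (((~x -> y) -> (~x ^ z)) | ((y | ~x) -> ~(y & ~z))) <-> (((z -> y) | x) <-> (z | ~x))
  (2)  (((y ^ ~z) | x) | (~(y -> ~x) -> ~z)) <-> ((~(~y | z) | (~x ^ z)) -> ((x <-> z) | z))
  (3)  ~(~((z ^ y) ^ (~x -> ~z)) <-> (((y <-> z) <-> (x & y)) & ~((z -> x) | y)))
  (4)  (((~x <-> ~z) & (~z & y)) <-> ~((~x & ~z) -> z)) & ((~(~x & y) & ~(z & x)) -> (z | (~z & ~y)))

4

(1) fails at (0,0,0): the formula yields 1, G is 0.
(2) fails at (0,0,0): the formula yields 1, G is 0.
(3) fails at (1,0,0): the formula yields 0, G is 1.
Only (4) survives; checking it on all 8 rows confirms it matches G.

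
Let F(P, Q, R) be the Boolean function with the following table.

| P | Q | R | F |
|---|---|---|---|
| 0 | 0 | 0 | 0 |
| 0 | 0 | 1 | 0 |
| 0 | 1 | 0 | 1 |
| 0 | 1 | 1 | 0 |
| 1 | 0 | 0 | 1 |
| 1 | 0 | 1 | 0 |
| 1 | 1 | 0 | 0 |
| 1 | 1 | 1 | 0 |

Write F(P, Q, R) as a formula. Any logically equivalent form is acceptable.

Collect the rows where F=1 — (0,1,0), (1,0,0) — and write one minterm per row: ¬P·Q·¬R, P·¬Q·¬R. Their union (logical OR) reproduces the table exactly.

F(P, Q, R) = ((P' · Q) · R') + ((P · Q') · R')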